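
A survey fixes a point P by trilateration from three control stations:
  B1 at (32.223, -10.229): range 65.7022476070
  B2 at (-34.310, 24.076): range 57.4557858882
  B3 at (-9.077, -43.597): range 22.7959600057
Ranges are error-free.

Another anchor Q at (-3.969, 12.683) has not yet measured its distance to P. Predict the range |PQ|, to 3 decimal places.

52.402

eq1: (x − 32.223)² + (y + 10.229)² = 65.7022476070²
eq2: (x + 34.310)² + (y − 24.076)² = 57.4557858882²
eq3: (x + 9.077)² + (y + 43.597)² = 22.7959600057²
eq1−eq3, eq1−eq2 (x²,y² cancel):
  -82.600·x − 66.736·y = 4637.265716
  -133.066·x + 68.610·y = 1629.493715
det = -82.600·68.610 − -66.736·-133.066 = -14547.478576
x = (4637.265716·68.610 − -66.736·1629.493715) / -14547.478576 = -29.345889
y = (-82.600·1629.493715 − 4637.265716·-133.066) / -14547.478576 = -33.164938
|P − Q| = √((-29.345889 − -3.969)² + (-33.164938 − 12.683)²) = 52.402480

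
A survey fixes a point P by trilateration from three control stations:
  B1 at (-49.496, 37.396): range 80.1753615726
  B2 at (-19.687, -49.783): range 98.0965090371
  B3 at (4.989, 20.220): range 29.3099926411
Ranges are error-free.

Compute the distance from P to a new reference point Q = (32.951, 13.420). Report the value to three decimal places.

21.138

eq1: (x + 49.496)² + (y − 37.396)² = 80.1753615726²
eq2: (x + 19.687)² + (y + 49.783)² = 98.0965090371²
eq3: (x − 4.989)² + (y − 20.220)² = 29.3099926411²
eq3−eq2, eq3−eq1 (x²,y² cancel):
  -49.352·x − 140.006·y = -6331.662880
  -108.970·x + 34.352·y = -2154.436624
det = -49.352·34.352 − -140.006·-108.970 = -16951.793724
x = (-6331.662880·34.352 − -140.006·-2154.436624) / -16951.793724 = 30.624449
y = (-49.352·-2154.436624 − -6331.662880·-108.970) / -16951.793724 = 34.429132
|P − Q| = √((30.624449 − 32.951)² + (34.429132 − 13.420)²) = 21.137561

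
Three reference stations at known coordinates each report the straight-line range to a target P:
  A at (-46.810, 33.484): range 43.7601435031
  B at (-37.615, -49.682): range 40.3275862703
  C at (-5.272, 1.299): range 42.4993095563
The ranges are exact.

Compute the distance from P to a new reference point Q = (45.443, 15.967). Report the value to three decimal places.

eq1: (x + 46.810)² + (y − 33.484)² = 43.7601435031²
eq2: (x + 37.615)² + (y + 49.682)² = 40.3275862703²
eq3: (x + 5.272)² + (y − 1.299)² = 42.4993095563²
eq3−eq1, eq3−eq2 (x²,y² cancel):
  -83.076·x + 64.370·y = 3174.114124
  -64.686·x − 101.962·y = 4033.585062
det = -83.076·-101.962 − 64.370·-64.686 = 12634.432932
x = (3174.114124·-101.962 − 64.370·4033.585062) / 12634.432932 = -46.165973
y = (-83.076·4033.585062 − 3174.114124·-64.686) / 12634.432932 = -10.271404
|P − Q| = √((-46.165973 − 45.443)² + (-10.271404 − 15.967)²) = 95.292486

95.292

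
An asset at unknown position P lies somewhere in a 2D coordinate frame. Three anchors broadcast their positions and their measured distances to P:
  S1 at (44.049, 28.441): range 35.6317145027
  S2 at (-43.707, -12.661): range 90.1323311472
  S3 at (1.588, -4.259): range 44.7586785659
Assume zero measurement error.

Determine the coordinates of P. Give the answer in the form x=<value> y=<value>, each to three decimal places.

eq1: (x − 44.049)² + (y − 28.441)² = 35.6317145027²
eq2: (x + 43.707)² + (y + 12.661)² = 90.1323311472²
eq3: (x − 1.588)² + (y + 4.259)² = 44.7586785659²
eq3−eq2, eq3−eq1 (x²,y² cancel):
  -90.590·x − 16.804·y = -4070.555866
  84.922·x + 65.400·y = 3462.264286
det = -90.590·65.400 − -16.804·84.922 = -4497.556712
x = (-4070.555866·65.400 − -16.804·3462.264286) / -4497.556712 = 46.254995
y = (-90.590·3462.264286 − -4070.555866·84.922) / -4497.556712 = -7.122361

x=46.255 y=-7.122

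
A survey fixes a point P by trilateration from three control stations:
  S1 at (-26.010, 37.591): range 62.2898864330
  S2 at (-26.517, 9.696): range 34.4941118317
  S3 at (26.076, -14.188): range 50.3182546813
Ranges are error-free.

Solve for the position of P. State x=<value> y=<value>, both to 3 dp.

eq1: (x + 26.010)² + (y − 37.591)² = 62.2898864330²
eq2: (x + 26.517)² + (y − 9.696)² = 34.4941118317²
eq3: (x − 26.076)² + (y + 14.188)² = 50.3182546813²
eq1−eq2, eq1−eq3 (x²,y² cancel):
  -1.014·x − 55.790·y = 1397.746525
  104.172·x − 103.558·y = 139.756937
det = -1.014·-103.558 − -55.790·104.172 = 5916.763692
x = (1397.746525·-103.558 − -55.790·139.756937) / 5916.763692 = -23.146234
y = (-1.014·139.756937 − 1397.746525·104.172) / 5916.763692 = -24.633021

x=-23.146 y=-24.633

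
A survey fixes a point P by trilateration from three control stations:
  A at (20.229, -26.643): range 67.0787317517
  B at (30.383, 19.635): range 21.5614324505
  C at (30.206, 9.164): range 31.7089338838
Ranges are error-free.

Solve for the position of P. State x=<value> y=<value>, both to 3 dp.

x=24.276 y=40.314

eq1: (x − 20.229)² + (y + 26.643)² = 67.0787317517²
eq2: (x − 30.383)² + (y − 19.635)² = 21.5614324505²
eq3: (x − 30.206)² + (y − 9.164)² = 31.7089338838²
eq1−eq3, eq1−eq2 (x²,y² cancel):
  19.954·x + 71.614·y = 3371.419207
  20.308·x + 92.556·y = 4224.258908
det = 19.954·92.556 − 71.614·20.308 = 392.525312
x = (3371.419207·92.556 − 71.614·4224.258908) / 392.525312 = 24.276138
y = (19.954·4224.258908 − 3371.419207·20.308) / 392.525312 = 40.313530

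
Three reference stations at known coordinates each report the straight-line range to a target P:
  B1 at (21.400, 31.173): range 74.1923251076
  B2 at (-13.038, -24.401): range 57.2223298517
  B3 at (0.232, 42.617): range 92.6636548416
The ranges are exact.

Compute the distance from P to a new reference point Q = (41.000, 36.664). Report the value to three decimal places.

eq1: (x − 21.400)² + (y − 31.173)² = 74.1923251076²
eq2: (x + 13.038)² + (y + 24.401)² = 57.2223298517²
eq3: (x − 0.232)² + (y − 42.617)² = 92.6636548416²
eq1−eq2, eq1−eq3 (x²,y² cancel):
  -68.876·x − 111.148·y = 1565.788387
  -42.336·x + 22.888·y = -2695.505240
det = -68.876·22.888 − -111.148·-42.336 = -6281.995616
x = (1565.788387·22.888 − -111.148·-2695.505240) / -6281.995616 = 41.987016
y = (-68.876·-2695.505240 − 1565.788387·-42.336) / -6281.995616 = -40.105860
|P − Q| = √((41.987016 − 41.000)² + (-40.105860 − 36.664)²) = 76.776205

76.776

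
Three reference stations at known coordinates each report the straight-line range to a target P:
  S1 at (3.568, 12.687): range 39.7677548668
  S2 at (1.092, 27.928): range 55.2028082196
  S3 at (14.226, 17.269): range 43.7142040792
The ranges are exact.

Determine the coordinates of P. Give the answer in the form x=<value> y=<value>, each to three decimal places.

x=11.205 y=-26.341

eq1: (x − 3.568)² + (y − 12.687)² = 39.7677548668²
eq2: (x − 1.092)² + (y − 27.928)² = 55.2028082196²
eq3: (x − 14.226)² + (y − 17.269)² = 43.7142040792²
eq1−eq2, eq1−eq3 (x²,y² cancel):
  -4.952·x + 30.482·y = -858.400653
  21.316·x + 9.164·y = -2.550467
det = -4.952·9.164 − 30.482·21.316 = -695.134440
x = (-858.400653·9.164 − 30.482·-2.550467) / -695.134440 = 11.204509
y = (-4.952·-2.550467 − -858.400653·21.316) / -695.134440 = -26.340658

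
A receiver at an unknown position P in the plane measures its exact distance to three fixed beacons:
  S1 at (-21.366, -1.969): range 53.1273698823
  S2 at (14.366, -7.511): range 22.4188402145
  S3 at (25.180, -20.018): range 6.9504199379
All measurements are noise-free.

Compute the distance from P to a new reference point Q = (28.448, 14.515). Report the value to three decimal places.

eq1: (x + 21.366)² + (y + 1.969)² = 53.1273698823²
eq2: (x − 14.366)² + (y + 7.511)² = 22.4188402145²
eq3: (x − 25.180)² + (y + 20.018)² = 6.9504199379²
eq2−eq1, eq2−eq3 (x²,y² cancel):
  -71.464·x + 11.084·y = -2122.327194
  21.628·x − 25.014·y = 1226.251706
det = -71.464·-25.014 − 11.084·21.628 = 1547.875744
x = (-2122.327194·-25.014 − 11.084·1226.251706) / 1547.875744 = 25.516337
y = (-71.464·1226.251706 − -2122.327194·21.628) / 1547.875744 = -26.960277
|P − Q| = √((25.516337 − 28.448)² + (-26.960277 − 14.515)²) = 41.578760

41.579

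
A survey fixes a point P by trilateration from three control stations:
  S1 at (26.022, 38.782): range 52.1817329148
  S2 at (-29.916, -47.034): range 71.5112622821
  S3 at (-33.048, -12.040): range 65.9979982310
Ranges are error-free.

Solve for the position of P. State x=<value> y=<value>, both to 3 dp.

x=32.944 y=-12.939

eq1: (x − 26.022)² + (y − 38.782)² = 52.1817329148²
eq2: (x + 29.916)² + (y + 47.034)² = 71.5112622821²
eq3: (x + 33.048)² + (y + 12.040)² = 65.9979982310²
eq2−eq1, eq2−eq3 (x²,y² cancel):
  111.876·x + 171.632·y = 1464.951179
  -6.264·x + 69.988·y = -1111.907445
det = 111.876·69.988 − 171.632·-6.264 = 8905.080336
x = (1464.951179·69.988 − 171.632·-1111.907445) / 8905.080336 = 32.943880
y = (111.876·-1111.907445 − 1464.951179·-6.264) / 8905.080336 = -12.938603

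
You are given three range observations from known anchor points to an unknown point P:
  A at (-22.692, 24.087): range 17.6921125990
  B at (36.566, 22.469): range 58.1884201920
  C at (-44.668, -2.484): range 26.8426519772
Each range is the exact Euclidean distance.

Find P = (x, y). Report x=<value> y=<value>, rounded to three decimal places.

eq1: (x + 22.692)² + (y − 24.087)² = 17.6921125990²
eq2: (x − 36.566)² + (y − 22.469)² = 58.1884201920²
eq3: (x + 44.668)² + (y + 2.484)² = 26.8426519772²
eq2−eq1, eq2−eq3 (x²,y² cancel):
  -118.516·x + 3.236·y = 2326.063512
  -162.468·x − 49.906·y = 2824.836442
det = -118.516·-49.906 − 3.236·-162.468 = 6440.405944
x = (2326.063512·-49.906 − 3.236·2824.836442) / 6440.405944 = -19.443758
y = (-118.516·2824.836442 − 2326.063512·-162.468) / 6440.405944 = 6.695629

x=-19.444 y=6.696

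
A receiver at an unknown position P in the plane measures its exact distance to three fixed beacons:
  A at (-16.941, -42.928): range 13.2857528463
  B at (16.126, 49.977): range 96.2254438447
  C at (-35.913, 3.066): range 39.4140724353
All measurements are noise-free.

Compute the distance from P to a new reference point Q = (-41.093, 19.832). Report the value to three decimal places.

eq1: (x + 16.941)² + (y + 42.928)² = 13.2857528463²
eq2: (x − 16.126)² + (y − 49.977)² = 96.2254438447²
eq3: (x + 35.913)² + (y − 3.066)² = 39.4140724353²
eq1−eq2, eq1−eq3 (x²,y² cancel):
  66.134·x + 185.810·y = -8454.887074
  -37.944·x + 91.988·y = -2207.624617
det = 66.134·91.988 − 185.810·-37.944 = 13133.909032
x = (-8454.887074·91.988 − 185.810·-2207.624617) / 13133.909032 = -27.984770
y = (66.134·-2207.624617 − -8454.887074·-37.944) / 13133.909032 = -35.542448
|P − Q| = √((-27.984770 − -41.093)² + (-35.542448 − 19.832)²) = 56.904791

56.905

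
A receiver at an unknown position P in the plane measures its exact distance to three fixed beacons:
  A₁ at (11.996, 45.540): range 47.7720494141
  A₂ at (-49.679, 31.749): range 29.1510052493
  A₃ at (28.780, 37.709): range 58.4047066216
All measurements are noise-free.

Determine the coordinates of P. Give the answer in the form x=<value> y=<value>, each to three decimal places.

eq1: (x − 11.996)² + (y − 45.540)² = 47.7720494141²
eq2: (x + 49.679)² + (y − 31.749)² = 29.1510052493²
eq3: (x − 28.780)² + (y − 37.709)² = 58.4047066216²
eq3−eq1, eq3−eq2 (x²,y² cancel):
  -33.568·x + 15.662·y = 1096.479585
  -156.918·x − 11.920·y = 3787.073610
det = -33.568·-11.920 − 15.662·-156.918 = 2857.780276
x = (1096.479585·-11.920 − 15.662·3787.073610) / 2857.780276 = -25.328464
y = (-33.568·3787.073610 − 1096.479585·-156.918) / 2857.780276 = 15.723006

x=-25.328 y=15.723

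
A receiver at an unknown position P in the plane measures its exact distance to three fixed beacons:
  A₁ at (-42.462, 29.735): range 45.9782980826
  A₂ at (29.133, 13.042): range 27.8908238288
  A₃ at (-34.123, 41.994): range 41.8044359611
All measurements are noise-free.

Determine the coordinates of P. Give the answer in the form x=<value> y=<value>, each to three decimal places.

x=2.980 y=22.733

eq1: (x + 42.462)² + (y − 29.735)² = 45.9782980826²
eq2: (x − 29.133)² + (y − 13.042)² = 27.8908238288²
eq3: (x + 34.123)² + (y − 41.994)² = 41.8044359611²
eq2−eq3, eq2−eq1 (x²,y² cancel):
  -126.512·x + 57.904·y = 939.336900
  -143.190·x + 33.386·y = 332.260375
det = -126.512·33.386 − 57.904·-143.190 = 4067.544128
x = (939.336900·33.386 − 57.904·332.260375) / 4067.544128 = 2.980053
y = (-126.512·332.260375 − 939.336900·-143.190) / 4067.544128 = 22.733306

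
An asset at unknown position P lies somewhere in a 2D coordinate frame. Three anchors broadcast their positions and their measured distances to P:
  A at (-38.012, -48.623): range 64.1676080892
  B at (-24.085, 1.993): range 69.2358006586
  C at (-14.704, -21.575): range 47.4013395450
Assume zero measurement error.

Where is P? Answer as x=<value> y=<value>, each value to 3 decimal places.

eq1: (x + 38.012)² + (y + 48.623)² = 64.1676080892²
eq2: (x + 24.085)² + (y − 1.993)² = 69.2358006586²
eq3: (x + 14.704)² + (y + 21.575)² = 47.4013395450²
eq1−eq2, eq1−eq3 (x²,y² cancel):
  27.854·x + 101.232·y = -3901.163164
  46.616·x + 54.096·y = -1256.825095
det = 27.854·54.096 − 101.232·46.616 = -3212.240928
x = (-3901.163164·54.096 − 101.232·-1256.825095) / -3212.240928 = 26.089701
y = (27.854·-1256.825095 − -3901.163164·46.616) / -3212.240928 = -45.715443

x=26.090 y=-45.715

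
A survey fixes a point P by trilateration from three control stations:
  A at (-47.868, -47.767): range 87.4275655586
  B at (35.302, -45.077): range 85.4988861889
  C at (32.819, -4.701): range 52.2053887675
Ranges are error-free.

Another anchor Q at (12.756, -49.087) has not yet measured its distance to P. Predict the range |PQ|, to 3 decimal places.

eq1: (x + 47.868)² + (y + 47.767)² = 87.4275655586²
eq2: (x − 35.302)² + (y + 45.077)² = 85.4988861889²
eq3: (x − 32.819)² + (y + 4.701)² = 52.2053887675²
eq1−eq3, eq1−eq2 (x²,y² cancel):
  161.374·x + 86.132·y = 1444.331052
  166.340·x + 5.380·y = -961.344900
det = 161.374·5.380 − 86.132·166.340 = -13459.004760
x = (1444.331052·5.380 − 86.132·-961.344900) / -13459.004760 = -6.729551
y = (161.374·-961.344900 − 1444.331052·166.340) / -13459.004760 = 29.377068
|P − Q| = √((-6.729551 − 12.756)² + (29.377068 − -49.087)²) = 80.847367

80.847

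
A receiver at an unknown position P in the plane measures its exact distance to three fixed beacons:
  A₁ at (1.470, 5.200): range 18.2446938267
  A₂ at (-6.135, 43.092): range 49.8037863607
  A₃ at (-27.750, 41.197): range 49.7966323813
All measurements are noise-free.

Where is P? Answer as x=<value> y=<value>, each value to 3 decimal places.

x=-12.714 y=-6.275

eq1: (x − 1.470)² + (y − 5.200)² = 18.2446938267²
eq2: (x + 6.135)² + (y − 43.092)² = 49.8037863607²
eq3: (x + 27.750)² + (y − 41.197)² = 49.7966323813²
eq2−eq1, eq2−eq3 (x²,y² cancel):
  15.210·x − 75.784·y = 282.190494
  -43.230·x − 3.790·y = 573.409159
det = 15.210·-3.790 − -75.784·-43.230 = -3333.788220
x = (282.190494·-3.790 − -75.784·573.409159) / -3333.788220 = -12.713986
y = (15.210·573.409159 − 282.190494·-43.230) / -3333.788220 = -6.275338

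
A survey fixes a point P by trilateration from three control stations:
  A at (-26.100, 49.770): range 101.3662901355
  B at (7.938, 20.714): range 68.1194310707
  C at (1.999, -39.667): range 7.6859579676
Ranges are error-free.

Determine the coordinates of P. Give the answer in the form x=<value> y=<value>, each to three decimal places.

eq1: (x + 26.100)² + (y − 49.770)² = 101.3662901355²
eq2: (x − 7.938)² + (y − 20.714)² = 68.1194310707²
eq3: (x − 1.999)² + (y + 39.667)² = 7.6859579676²
eq3−eq2, eq3−eq1 (x²,y² cancel):
  11.878·x + 120.762·y = -5666.568190
  -56.198·x + 178.874·y = -8635.254816
det = 11.878·178.874 − 120.762·-56.198 = 8911.248248
x = (-5666.568190·178.874 − 120.762·-8635.254816) / 8911.248248 = 3.277759
y = (11.878·-8635.254816 − -5666.568190·-56.198) / 8911.248248 = -47.245834

x=3.278 y=-47.246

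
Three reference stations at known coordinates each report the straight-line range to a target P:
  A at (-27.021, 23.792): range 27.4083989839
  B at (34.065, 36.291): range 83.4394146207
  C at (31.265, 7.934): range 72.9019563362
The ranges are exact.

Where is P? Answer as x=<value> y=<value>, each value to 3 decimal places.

x=-41.243 y=0.362

eq1: (x + 27.021)² + (y − 23.792)² = 27.4083989839²
eq2: (x − 34.065)² + (y − 36.291)² = 83.4394146207²
eq3: (x − 31.265)² + (y − 7.934)² = 72.9019563362²
eq2−eq1, eq2−eq3 (x²,y² cancel):
  -122.172·x − 24.998·y = 5029.648376
  -5.600·x − 56.714·y = 210.428350
det = -122.172·-56.714 − -24.998·-5.600 = 6788.874008
x = (5029.648376·-56.714 − -24.998·210.428350) / 6788.874008 = -41.242655
y = (-122.172·210.428350 − 5029.648376·-5.600) / 6788.874008 = 0.362001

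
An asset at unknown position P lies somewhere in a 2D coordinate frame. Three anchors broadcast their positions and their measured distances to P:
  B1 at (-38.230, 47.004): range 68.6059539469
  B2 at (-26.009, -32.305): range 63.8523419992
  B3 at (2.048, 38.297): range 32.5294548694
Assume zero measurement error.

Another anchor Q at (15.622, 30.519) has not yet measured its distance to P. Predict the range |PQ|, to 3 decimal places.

eq1: (x + 38.230)² + (y − 47.004)² = 68.6059539469²
eq2: (x + 26.009)² + (y + 32.305)² = 63.8523419992²
eq3: (x − 2.048)² + (y − 38.297)² = 32.5294548694²
eq3−eq2, eq3−eq1 (x²,y² cancel):
  -56.114·x − 141.204·y = -2769.729552
  -80.556·x + 17.414·y = -1448.557080
det = -56.114·17.414 − -141.204·-80.556 = -12351.998620
x = (-2769.729552·17.414 − -141.204·-1448.557080) / -12351.998620 = 20.464229
y = (-56.114·-1448.557080 − -2769.729552·-80.556) / -12351.998620 = 11.482676
|P − Q| = √((20.464229 − 15.622)² + (11.482676 − 30.519)²) = 19.642525

19.643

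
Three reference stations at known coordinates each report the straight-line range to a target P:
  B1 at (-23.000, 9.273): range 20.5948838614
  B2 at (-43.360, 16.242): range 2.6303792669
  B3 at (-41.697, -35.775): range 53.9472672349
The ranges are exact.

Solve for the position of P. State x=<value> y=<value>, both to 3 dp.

x=-41.573 y=18.172

eq1: (x + 23.000)² + (y − 9.273)² = 20.5948838614²
eq2: (x + 43.360)² + (y − 16.242)² = 2.6303792669²
eq3: (x + 41.697)² + (y + 35.775)² = 53.9472672349²
eq2−eq1, eq2−eq3 (x²,y² cancel):
  40.720·x − 13.938·y = -1946.133981
  3.326·x − 104.034·y = -2028.790477
det = 40.720·-104.034 − -13.938·3.326 = -4189.906692
x = (-1946.133981·-104.034 − -13.938·-2028.790477) / -4189.906692 = -41.572959
y = (40.720·-2028.790477 − -1946.133981·3.326) / -4189.906692 = 18.172125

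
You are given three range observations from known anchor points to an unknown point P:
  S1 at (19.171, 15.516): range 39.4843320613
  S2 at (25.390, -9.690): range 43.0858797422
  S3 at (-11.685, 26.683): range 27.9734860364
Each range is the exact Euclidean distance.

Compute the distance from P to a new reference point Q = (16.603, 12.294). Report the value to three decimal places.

35.862

eq1: (x − 19.171)² + (y − 15.516)² = 39.4843320613²
eq2: (x − 25.390)² + (y + 9.690)² = 43.0858797422²
eq3: (x + 11.685)² + (y − 26.683)² = 27.9734860364²
eq3−eq2, eq3−eq1 (x²,y² cancel):
  74.150·x − 72.746·y = -1183.850626
  61.712·x − 22.334·y = -1016.744774
det = 74.150·-22.334 − -72.746·61.712 = 2833.235052
x = (-1183.850626·-22.334 − -72.746·-1016.744774) / 2833.235052 = -16.773757
y = (74.150·-1016.744774 − -1183.850626·61.712) / 2833.235052 = -0.823735
|P − Q| = √((-16.773757 − 16.603)² + (-0.823735 − 12.294)²) = 35.861997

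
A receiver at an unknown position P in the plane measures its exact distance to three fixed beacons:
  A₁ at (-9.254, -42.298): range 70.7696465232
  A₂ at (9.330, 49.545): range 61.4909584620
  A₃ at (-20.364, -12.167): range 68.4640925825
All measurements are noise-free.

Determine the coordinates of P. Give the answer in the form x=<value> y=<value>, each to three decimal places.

x=46.855 y=0.831

eq1: (x + 9.254)² + (y + 42.298)² = 70.7696465232²
eq2: (x − 9.330)² + (y − 49.545)² = 61.4909584620²
eq3: (x + 20.364)² + (y + 12.167)² = 68.4640925825²
eq3−eq2, eq3−eq1 (x²,y² cancel):
  59.388·x + 123.424·y = 2885.221541
  22.220·x − 60.262·y = 991.018039
det = 59.388·-60.262 − 123.424·22.220 = -6321.320936
x = (2885.221541·-60.262 − 123.424·991.018039) / -6321.320936 = 46.854864
y = (59.388·991.018039 − 2885.221541·22.220) / -6321.320936 = 0.831320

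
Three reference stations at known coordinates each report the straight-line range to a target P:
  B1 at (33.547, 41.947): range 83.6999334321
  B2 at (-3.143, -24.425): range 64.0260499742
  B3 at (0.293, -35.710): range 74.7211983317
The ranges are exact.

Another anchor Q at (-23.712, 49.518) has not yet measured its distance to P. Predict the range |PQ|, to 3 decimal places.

36.766

eq1: (x − 33.547)² + (y − 41.947)² = 83.6999334321²
eq2: (x + 3.143)² + (y + 24.425)² = 64.0260499742²
eq3: (x − 0.293)² + (y + 35.710)² = 74.7211983317²
eq1−eq3, eq1−eq2 (x²,y² cancel):
  -66.508·x − 155.314·y = -187.240693
  -73.380·x − 132.744·y = 627.850837
det = -66.508·-132.744 − -155.314·-73.380 = -2568.403368
x = (-187.240693·-132.744 − -155.314·627.850837) / -2568.403368 = -47.644036
y = (-66.508·627.850837 − -187.240693·-73.380) / -2568.403368 = 21.607519
|P − Q| = √((-47.644036 − -23.712)² + (21.607519 − 49.518)²) = 36.765980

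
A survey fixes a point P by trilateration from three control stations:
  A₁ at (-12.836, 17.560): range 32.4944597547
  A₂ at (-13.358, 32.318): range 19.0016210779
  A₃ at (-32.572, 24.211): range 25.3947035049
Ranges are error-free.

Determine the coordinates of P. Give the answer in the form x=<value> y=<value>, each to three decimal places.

x=-23.947 y=48.096

eq1: (x + 12.836)² + (y − 17.560)² = 32.4944597547²
eq2: (x + 13.358)² + (y − 32.318)² = 19.0016210779²
eq3: (x + 32.572)² + (y − 24.211)² = 25.3947035049²
eq2−eq3, eq2−eq1 (x²,y² cancel):
  -38.428·x − 16.214·y = 140.389054
  1.044·x − 29.516·y = -1444.601103
det = -38.428·-29.516 − -16.214·1.044 = 1151.168264
x = (140.389054·-29.516 − -16.214·-1444.601103) / 1151.168264 = -23.946530
y = (-38.428·-1444.601103 − 140.389054·1.044) / 1151.168264 = 48.095979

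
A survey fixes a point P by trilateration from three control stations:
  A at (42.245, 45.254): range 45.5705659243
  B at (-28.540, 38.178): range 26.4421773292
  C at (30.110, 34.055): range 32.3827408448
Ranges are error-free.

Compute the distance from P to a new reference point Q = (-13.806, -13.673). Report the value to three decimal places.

eq1: (x − 42.245)² + (y − 45.254)² = 45.5705659243²
eq2: (x + 28.540)² + (y − 38.178)² = 26.4421773292²
eq3: (x − 30.110)² + (y − 34.055)² = 32.3827408448²
eq2−eq3, eq2−eq1 (x²,y² cancel):
  117.300·x − 8.246·y = -555.189322
  141.570·x + 14.152·y = 182.985520
det = 117.300·14.152 − -8.246·141.570 = 2827.415820
x = (-555.189322·14.152 − -8.246·182.985520) / 2827.415820 = -2.245209
y = (117.300·182.985520 − -555.189322·141.570) / 2827.415820 = 35.390038
|P − Q| = √((-2.245209 − -13.806)² + (35.390038 − -13.673)²) = 50.406682

50.407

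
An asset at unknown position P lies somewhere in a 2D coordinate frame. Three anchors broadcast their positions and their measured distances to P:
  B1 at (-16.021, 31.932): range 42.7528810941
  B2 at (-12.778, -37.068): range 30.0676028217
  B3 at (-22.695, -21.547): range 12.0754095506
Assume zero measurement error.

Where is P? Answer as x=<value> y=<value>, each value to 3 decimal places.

x=-25.402 y=-9.779

eq1: (x + 16.021)² + (y − 31.932)² = 42.7528810941²
eq2: (x + 12.778)² + (y + 37.068)² = 30.0676028217²
eq3: (x + 22.695)² + (y + 21.547)² = 12.0754095506²
eq1−eq3, eq1−eq2 (x²,y² cancel):
  -13.348·x − 106.958·y = 1385.004495
  6.486·x − 138.000·y = 1184.736945
det = -13.348·-138.000 − -106.958·6.486 = 2535.753588
x = (1385.004495·-138.000 − -106.958·1184.736945) / 2535.753588 = -25.402124
y = (-13.348·1184.736945 − 1385.004495·6.486) / 2535.753588 = -9.778950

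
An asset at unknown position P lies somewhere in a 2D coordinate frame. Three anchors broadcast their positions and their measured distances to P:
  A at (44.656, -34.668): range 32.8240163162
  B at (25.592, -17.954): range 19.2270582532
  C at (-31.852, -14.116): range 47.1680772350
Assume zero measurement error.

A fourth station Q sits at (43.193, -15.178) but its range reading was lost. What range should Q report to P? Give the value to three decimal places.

35.238

eq1: (x − 44.656)² + (y + 34.668)² = 32.8240163162²
eq2: (x − 25.592)² + (y + 17.954)² = 19.2270582532²
eq3: (x + 31.852)² + (y + 14.116)² = 47.1680772350²
eq1−eq3, eq1−eq2 (x²,y² cancel):
  -153.016·x + 41.104·y = -3129.628663
  -38.128·x + 33.428·y = -1510.995702
det = -153.016·33.428 − 41.104·-38.128 = -3547.805536
x = (-3129.628663·33.428 − 41.104·-1510.995702) / -3547.805536 = 11.981846
y = (-153.016·-1510.995702 − -3129.628663·-38.128) / -3547.805536 = -31.534997
|P − Q| = √((11.981846 − 43.193)² + (-31.534997 − -15.178)²) = 35.237586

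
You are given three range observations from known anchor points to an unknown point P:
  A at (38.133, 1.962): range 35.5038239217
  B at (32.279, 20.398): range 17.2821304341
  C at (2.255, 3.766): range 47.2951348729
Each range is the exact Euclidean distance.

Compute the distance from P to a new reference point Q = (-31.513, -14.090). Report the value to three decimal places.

84.520

eq1: (x − 38.133)² + (y − 1.962)² = 35.5038239217²
eq2: (x − 32.279)² + (y − 20.398)² = 17.2821304341²
eq3: (x − 2.255)² + (y − 3.766)² = 47.2951348729²
eq2−eq1, eq2−eq3 (x²,y² cancel):
  11.708·x − 36.872·y = -961.886593
  -60.048·x − 33.264·y = -3376.902214
det = 11.708·-33.264 − -36.872·-60.048 = -2603.544768
x = (-961.886593·-33.264 − -36.872·-3376.902214) / -2603.544768 = 35.534992
y = (11.708·-3376.902214 − -961.886593·-60.048) / -2603.544768 = 37.370641
|P − Q| = √((35.534992 − -31.513)² + (37.370641 − -14.090)²) = 84.520003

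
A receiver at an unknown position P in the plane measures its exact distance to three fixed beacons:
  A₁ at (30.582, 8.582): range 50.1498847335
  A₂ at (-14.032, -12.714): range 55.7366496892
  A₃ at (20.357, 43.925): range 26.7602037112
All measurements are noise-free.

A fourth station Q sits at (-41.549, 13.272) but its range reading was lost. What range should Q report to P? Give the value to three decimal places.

eq1: (x − 30.582)² + (y − 8.582)² = 50.1498847335²
eq2: (x + 14.032)² + (y + 12.714)² = 55.7366496892²
eq3: (x − 20.357)² + (y − 43.925)² = 26.7602037112²
eq3−eq2, eq3−eq1 (x²,y² cancel):
  -68.778·x − 113.278·y = -4375.735870
  20.450·x − 70.686·y = -3133.806062
det = -68.778·-70.686 − -113.278·20.450 = 7178.176808
x = (-4375.735870·-70.686 − -113.278·-3133.806062) / 7178.176808 = -6.364850
y = (-68.778·-3133.806062 − -4375.735870·20.450) / 7178.176808 = 42.492783
|P − Q| = √((-6.364850 − -41.549)² + (42.492783 − 13.272)²) = 45.735966

45.736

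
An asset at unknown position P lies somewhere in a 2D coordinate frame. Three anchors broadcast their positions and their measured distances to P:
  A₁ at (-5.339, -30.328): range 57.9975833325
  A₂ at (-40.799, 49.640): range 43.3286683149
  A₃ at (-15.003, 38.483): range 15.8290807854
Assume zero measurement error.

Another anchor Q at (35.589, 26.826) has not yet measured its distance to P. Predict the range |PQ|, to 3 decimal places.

39.069

eq1: (x + 5.339)² + (y + 30.328)² = 57.9975833325²
eq2: (x + 40.799)² + (y − 49.640)² = 43.3286683149²
eq3: (x + 15.003)² + (y − 38.483)² = 15.8290807854²
eq3−eq2, eq3−eq1 (x²,y² cancel):
  -51.592·x + 22.314·y = 795.843004
  19.328·x − 137.622·y = -3870.898667
det = -51.592·-137.622 − 22.314·19.328 = 6668.909232
x = (795.843004·-137.622 − 22.314·-3870.898667) / 6668.909232 = -3.471373
y = (-51.592·-3870.898667 − 795.843004·19.328) / 6668.909232 = 27.639505
|P − Q| = √((-3.471373 − 35.589)² + (27.639505 − 26.826)²) = 39.068844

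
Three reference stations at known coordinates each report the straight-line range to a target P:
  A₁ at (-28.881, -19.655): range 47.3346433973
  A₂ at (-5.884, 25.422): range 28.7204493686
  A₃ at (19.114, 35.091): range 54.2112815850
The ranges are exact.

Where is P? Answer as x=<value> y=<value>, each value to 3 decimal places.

eq1: (x + 28.881)² + (y + 19.655)² = 47.3346433973²
eq2: (x + 5.884)² + (y − 25.422)² = 28.7204493686²
eq3: (x − 19.114)² + (y − 35.091)² = 54.2112815850²
eq2−eq1, eq2−eq3 (x²,y² cancel):
  -45.994·x − 90.154·y = -876.172608
  49.996·x + 19.338·y = -1198.175102
det = -45.994·19.338 − -90.154·49.996 = 3617.907412
x = (-876.172608·19.338 − -90.154·-1198.175102) / 3617.907412 = -34.540327
y = (-45.994·-1198.175102 − -876.172608·49.996) / 3617.907412 = 27.340111

x=-34.540 y=27.340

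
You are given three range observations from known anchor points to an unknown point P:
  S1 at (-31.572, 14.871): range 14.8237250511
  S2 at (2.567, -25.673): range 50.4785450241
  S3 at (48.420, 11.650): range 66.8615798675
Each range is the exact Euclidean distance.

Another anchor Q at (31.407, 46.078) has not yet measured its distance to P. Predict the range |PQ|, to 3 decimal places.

eq1: (x + 31.572)² + (y − 14.871)² = 14.8237250511²
eq2: (x − 2.567)² + (y + 25.673)² = 50.4785450241²
eq3: (x − 48.420)² + (y − 11.650)² = 66.8615798675²
eq1−eq2, eq1−eq3 (x²,y² cancel):
  68.278·x − 81.088·y = -2880.586090
  159.984·x − 6.442·y = -2988.446963
det = 68.278·-6.442 − -81.088·159.984 = 12532.935716
x = (-2880.586090·-6.442 − -81.088·-2988.446963) / 12532.935716 = -17.854592
y = (68.278·-2988.446963 − -2880.586090·159.984) / 12532.935716 = 20.490211
|P − Q| = √((-17.854592 − 31.407)² + (20.490211 − 46.078)²) = 55.510714

55.511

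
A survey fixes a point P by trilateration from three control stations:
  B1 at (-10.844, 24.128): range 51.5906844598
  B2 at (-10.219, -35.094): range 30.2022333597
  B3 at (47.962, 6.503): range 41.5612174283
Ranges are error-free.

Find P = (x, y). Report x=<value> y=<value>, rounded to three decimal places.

eq1: (x + 10.844)² + (y − 24.128)² = 51.5906844598²
eq2: (x + 10.219)² + (y + 35.094)² = 30.2022333597²
eq3: (x − 47.962)² + (y − 6.503)² = 41.5612174283²
eq2−eq3, eq2−eq1 (x²,y² cancel):
  116.362·x + 83.194·y = 191.465762
  -1.250·x + 118.444·y = -2385.687900
det = 116.362·118.444 − 83.194·-1.250 = 13886.373228
x = (191.465762·118.444 − 83.194·-2385.687900) / 13886.373228 = 15.925893
y = (116.362·-2385.687900 − 191.465762·-1.250) / 13886.373228 = -19.973832

x=15.926 y=-19.974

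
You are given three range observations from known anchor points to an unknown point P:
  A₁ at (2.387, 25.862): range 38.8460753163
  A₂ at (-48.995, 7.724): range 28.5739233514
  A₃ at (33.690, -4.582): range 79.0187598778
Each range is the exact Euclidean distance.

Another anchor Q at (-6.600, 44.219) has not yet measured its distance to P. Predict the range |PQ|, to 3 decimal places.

eq1: (x − 2.387)² + (y − 25.862)² = 38.8460753163²
eq2: (x + 48.995)² + (y − 7.724)² = 28.5739233514²
eq3: (x − 33.690)² + (y + 4.582)² = 79.0187598778²
eq2−eq1, eq2−eq3 (x²,y² cancel):
  102.764·x + 36.276·y = -2478.177860
  165.370·x − 24.612·y = -6731.654694
det = 102.764·-24.612 − 36.276·165.370 = -8528.189688
x = (-2478.177860·-24.612 − 36.276·-6731.654694) / -8528.189688 = -35.786073
y = (102.764·-6731.654694 − -2478.177860·165.370) / -8528.189688 = 33.061588
|P − Q| = √((-35.786073 − -6.600)² + (33.061588 − 44.219)²) = 31.246035

31.246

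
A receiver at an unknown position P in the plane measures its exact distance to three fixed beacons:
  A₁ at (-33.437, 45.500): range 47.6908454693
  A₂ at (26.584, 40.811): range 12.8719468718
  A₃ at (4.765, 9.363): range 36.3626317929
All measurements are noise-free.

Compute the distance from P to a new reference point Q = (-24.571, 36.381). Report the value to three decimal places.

39.647

eq1: (x + 33.437)² + (y − 45.500)² = 47.6908454693²
eq2: (x − 26.584)² + (y − 40.811)² = 12.8719468718²
eq3: (x − 4.765)² + (y − 9.363)² = 36.3626317929²
eq2−eq3, eq2−eq1 (x²,y² cancel):
  -43.638·x − 62.896·y = -3418.429758
  -120.042·x + 9.378·y = -1292.693533
det = -43.638·9.378 − -62.896·-120.042 = -7959.398796
x = (-3418.429758·9.378 − -62.896·-1292.693533) / -7959.398796 = 14.242695
y = (-43.638·-1292.693533 − -3418.429758·-120.042) / -7959.398796 = 44.468759
|P − Q| = √((14.242695 − -24.571)² + (44.468759 − 36.381)²) = 39.647380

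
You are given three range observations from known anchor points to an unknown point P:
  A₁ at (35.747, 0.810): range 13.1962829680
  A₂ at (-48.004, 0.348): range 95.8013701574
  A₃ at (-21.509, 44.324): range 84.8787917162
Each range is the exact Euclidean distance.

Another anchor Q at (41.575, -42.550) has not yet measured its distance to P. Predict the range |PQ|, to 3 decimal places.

eq1: (x − 35.747)² + (y − 0.810)² = 13.1962829680²
eq2: (x + 48.004)² + (y − 0.348)² = 95.8013701574²
eq3: (x + 21.509)² + (y − 44.324)² = 84.8787917162²
eq2−eq3, eq2−eq1 (x²,y² cancel):
  52.990·x + 87.952·y = 2096.242178
  167.502·x + 0.924·y = 7977.759629
det = 52.990·0.924 − 87.952·167.502 = -14683.173144
x = (2096.242178·0.924 − 87.952·7977.759629) / -14683.173144 = 47.654753
y = (52.990·7977.759629 − 2096.242178·167.502) / -14683.173144 = -4.877469
|P − Q| = √((47.654753 − 41.575)² + (-4.877469 − -42.550)²) = 38.159966

38.160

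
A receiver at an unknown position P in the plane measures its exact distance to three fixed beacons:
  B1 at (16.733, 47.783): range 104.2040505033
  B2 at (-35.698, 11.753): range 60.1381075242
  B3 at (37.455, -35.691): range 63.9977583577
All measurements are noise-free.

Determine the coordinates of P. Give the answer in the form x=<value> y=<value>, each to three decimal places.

eq1: (x − 16.733)² + (y − 47.783)² = 104.2040505033²
eq2: (x + 35.698)² + (y − 11.753)² = 60.1381075242²
eq3: (x − 37.455)² + (y + 35.691)² = 63.9977583577²
eq2−eq1, eq2−eq3 (x²,y² cancel):
  104.862·x + 72.060·y = -6091.164000
  146.306·x − 94.888·y = 785.123195
det = 104.862·-94.888 − 72.060·146.306 = -20492.955816
x = (-6091.164000·-94.888 − 72.060·785.123195) / -20492.955816 = -25.443006
y = (104.862·785.123195 − -6091.164000·146.306) / -20492.955816 = -47.504295

x=-25.443 y=-47.504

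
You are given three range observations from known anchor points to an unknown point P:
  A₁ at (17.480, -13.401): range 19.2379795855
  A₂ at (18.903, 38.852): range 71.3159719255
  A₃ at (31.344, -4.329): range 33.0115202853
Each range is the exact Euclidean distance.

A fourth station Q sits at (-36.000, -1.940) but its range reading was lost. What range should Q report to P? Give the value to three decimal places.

eq1: (x − 17.480)² + (y + 13.401)² = 19.2379795855²
eq2: (x − 18.903)² + (y − 38.852)² = 71.3159719255²
eq3: (x − 31.344)² + (y + 4.329)² = 33.0115202853²
eq1−eq3, eq1−eq2 (x²,y² cancel):
  27.728·x + 18.144·y = -203.611237
  2.846·x + 104.506·y = -3334.203881
det = 27.728·104.506 − 18.144·2.846 = 2846.104544
x = (-203.611237·104.506 − 18.144·-3334.203881) / 2846.104544 = 13.779255
y = (27.728·-3334.203881 − -203.611237·2.846) / 2846.104544 = -32.279674
|P − Q| = √((13.779255 − -36.000)² + (-32.279674 − -1.940)²) = 58.296398

58.296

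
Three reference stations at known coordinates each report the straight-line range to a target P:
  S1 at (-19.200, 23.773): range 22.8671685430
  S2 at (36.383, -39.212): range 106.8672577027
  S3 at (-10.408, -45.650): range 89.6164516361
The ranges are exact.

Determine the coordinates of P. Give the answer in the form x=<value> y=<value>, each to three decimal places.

eq1: (x + 19.200)² + (y − 23.773)² = 22.8671685430²
eq2: (x − 36.383)² + (y + 39.212)² = 106.8672577027²
eq3: (x + 10.408)² + (y + 45.650)² = 89.6164516361²
eq3−eq1, eq3−eq2 (x²,y² cancel):
  -17.584·x + 138.846·y = 6249.747572
  93.582·x + 12.876·y = -2720.447696
det = -17.584·12.876 − 138.846·93.582 = -13219.897956
x = (6249.747572·12.876 − 138.846·-2720.447696) / -13219.897956 = -34.659498
y = (-17.584·-2720.447696 − 6249.747572·93.582) / -13219.897956 = 40.622668

x=-34.659 y=40.623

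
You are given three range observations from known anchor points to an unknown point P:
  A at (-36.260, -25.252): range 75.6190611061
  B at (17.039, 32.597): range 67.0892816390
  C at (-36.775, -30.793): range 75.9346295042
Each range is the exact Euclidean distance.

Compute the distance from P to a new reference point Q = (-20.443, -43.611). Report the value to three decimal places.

60.976

eq1: (x + 36.260)² + (y + 25.252)² = 75.6190611061²
eq2: (x − 17.039)² + (y − 32.597)² = 67.0892816390²
eq3: (x + 36.775)² + (y + 30.793)² = 75.9346295042²
eq3−eq1, eq3−eq2 (x²,y² cancel):
  1.030·x + 11.082·y = -300.332815
  107.628·x + 126.780·y = 317.378703
det = 1.030·126.780 − 11.082·107.628 = -1062.150096
x = (-300.332815·126.780 − 11.082·317.378703) / -1062.150096 = 39.159611
y = (1.030·317.378703 − -300.332815·107.628) / -1062.150096 = -30.740590
|P − Q| = √((39.159611 − -20.443)² + (-30.740590 − -43.611)²) = 60.976379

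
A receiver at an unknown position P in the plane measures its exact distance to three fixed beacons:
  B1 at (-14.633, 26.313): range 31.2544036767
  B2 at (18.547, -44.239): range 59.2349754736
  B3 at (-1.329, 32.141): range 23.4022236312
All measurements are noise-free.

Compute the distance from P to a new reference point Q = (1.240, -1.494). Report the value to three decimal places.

eq1: (x + 14.633)² + (y − 26.313)² = 31.2544036767²
eq2: (x − 18.547)² + (y + 44.239)² = 59.2349754736²
eq3: (x + 1.329)² + (y − 32.141)² = 23.4022236312²
eq1−eq2, eq1−eq3 (x²,y² cancel):
  66.360·x − 141.104·y = -1137.362898
  26.608·x + 11.656·y = 557.485142
det = 66.360·11.656 − -141.104·26.608 = 4527.987392
x = (-1137.362898·11.656 − -141.104·557.485142) / 4527.987392 = 14.444890
y = (66.360·557.485142 − -1137.362898·26.608) / 4527.987392 = 14.853766
|P − Q| = √((14.444890 − 1.240)² + (14.853766 − -1.494)²) = 21.014723

21.015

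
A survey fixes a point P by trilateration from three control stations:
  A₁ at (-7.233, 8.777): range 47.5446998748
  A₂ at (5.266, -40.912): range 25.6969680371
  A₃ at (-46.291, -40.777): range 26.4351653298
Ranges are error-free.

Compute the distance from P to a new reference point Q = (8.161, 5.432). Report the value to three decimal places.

eq1: (x + 7.233)² + (y − 8.777)² = 47.5446998748²
eq2: (x − 5.266)² + (y + 40.912)² = 25.6969680371²
eq3: (x + 46.291)² + (y + 40.777)² = 26.4351653298²
eq3−eq2, eq3−eq1 (x²,y² cancel):
  103.114·x − 0.270·y = -2065.614110
  78.116·x + 99.108·y = -5237.948912
det = 103.114·99.108 − -0.270·78.116 = 10240.513632
x = (-2065.614110·99.108 − -0.270·-5237.948912) / 10240.513632 = -20.129179
y = (103.114·-5237.948912 − -2065.614110·78.116) / 10240.513632 = -36.985289
|P − Q| = √((-20.129179 − 8.161)² + (-36.985289 − 5.432)²) = 50.985886

50.986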